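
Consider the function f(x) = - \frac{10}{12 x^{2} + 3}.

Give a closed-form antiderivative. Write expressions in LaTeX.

For F(x) to be correct the identity F'(x) - f(x) = 0 must hold.
Check: d/dx[- \frac{5 \operatorname{atan}{\left(2 x \right)}}{3}] = - \frac{10}{12 x^{2} + 3} = f(x).

An antiderivative is F(x) = - \frac{5 \operatorname{atan}{\left(2 x \right)}}{3}.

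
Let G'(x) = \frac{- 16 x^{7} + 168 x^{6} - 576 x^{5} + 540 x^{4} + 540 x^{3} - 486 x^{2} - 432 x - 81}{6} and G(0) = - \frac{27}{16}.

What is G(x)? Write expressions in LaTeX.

G(x) = - \frac{\left(x^{2} - 3 x - \frac{3}{2}\right)^{4}}{3}

G'(x) matches the chain-rule pattern g'(h)*h' with inner function h(x) = x^{2} - 3 x - \frac{3}{2}; substituting u = h(x) collapses the integral.
A general antiderivative is - \frac{\left(x^{2} - 3 x - \frac{3}{2}\right)^{4}}{3} + C.
The condition gives C = - \frac{27}{16} - (- \frac{27}{16}) = 0.
So G(x) = - \frac{\left(x^{2} - 3 x - \frac{3}{2}\right)^{4}}{3}.
Check: d/dx[- \frac{\left(x^{2} - 3 x - \frac{3}{2}\right)^{4}}{3}] = - \frac{8 x^{7}}{3} + 28 x^{6} - 96 x^{5} + 90 x^{4} + 90 x^{3} - 81 x^{2} - 72 x - \frac{27}{2}, which equals G'(x).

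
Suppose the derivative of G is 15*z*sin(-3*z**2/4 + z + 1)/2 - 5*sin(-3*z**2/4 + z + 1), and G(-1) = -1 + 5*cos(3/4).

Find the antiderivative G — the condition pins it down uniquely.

The substitution u = -3*z**2/4 + z + 1 works: G'(z) is exactly (dG/du)*(du/dz) for that inner function.
A general antiderivative is 5*cos(-3*z**2/4 + z + 1) + C.
The condition gives C = -1 + 5*cos(3/4) - (5*cos(3/4)) = -1.
So G(z) = 5*cos(-3*z**2/4 + z + 1) - 1.
Check: d/dz[5*cos(-3*z**2/4 + z + 1) - 1] = 15*z*sin(-3*z**2/4 + z + 1)/2 - 5*sin(-3*z**2/4 + z + 1) = G'(z).

G(z) = 5*cos(-3*z**2/4 + z + 1) - 1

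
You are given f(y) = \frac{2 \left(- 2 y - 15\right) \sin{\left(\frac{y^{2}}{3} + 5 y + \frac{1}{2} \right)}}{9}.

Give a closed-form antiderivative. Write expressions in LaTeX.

The substitution u = \frac{y^{2}}{3} + 5 y + \frac{1}{2} works: f is exactly (dF/du)*(du/dy) for that inner function.
Check: d/dy[\frac{2 \cos{\left(\frac{y^{2}}{3} + 5 y + \frac{1}{2} \right)}}{3}] = - \frac{4 y \sin{\left(\frac{y^{2}}{3} + 5 y + \frac{1}{2} \right)}}{9} - \frac{10 \sin{\left(\frac{y^{2}}{3} + 5 y + \frac{1}{2} \right)}}{3}, which equals f(y).

An antiderivative is F(y) = \frac{2 \cos{\left(\frac{y^{2}}{3} + 5 y + \frac{1}{2} \right)}}{3}.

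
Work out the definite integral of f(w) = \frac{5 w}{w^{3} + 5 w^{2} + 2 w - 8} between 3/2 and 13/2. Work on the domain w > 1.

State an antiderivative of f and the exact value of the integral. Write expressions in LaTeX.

Factor the denominator (\left(w - 1\right) \left(w + 2\right) \left(w + 4\right)) and decompose: f = - \frac{2}{w + 4} + \frac{5}{3 \left(w + 2\right)} + \frac{1}{3 \left(w - 1\right)}; each piece integrates to a log, atan, or power term.
F(w) = \frac{\log{\left(w - 1 \right)}}{3} + \frac{5 \log{\left(w + 2 \right)}}{3} - 2 \log{\left(w + 4 \right)} is an antiderivative of f.
Check: d/dw[\frac{\log{\left(w - 1 \right)}}{3} + \frac{5 \log{\left(w + 2 \right)}}{3} - 2 \log{\left(w + 4 \right)}] = \frac{5 w}{w^{3} + 5 w^{2} + 2 w - 8} = f(w).
F(13/2) = - 2 \log{\left(\frac{21}{2} \right)} + \frac{\log{\left(\frac{11}{2} \right)}}{3} + \frac{5 \log{\left(\frac{17}{2} \right)}}{3}; F(3/2) = - 2 \log{\left(\frac{11}{2} \right)} - \frac{\log{\left(2 \right)}}{3} + \frac{5 \log{\left(\frac{7}{2} \right)}}{3}.
Integral = F(13/2) - F(3/2) = - 2 \log{\left(\frac{21}{2} \right)} - \frac{5 \log{\left(\frac{7}{2} \right)}}{3} + \frac{\log{\left(2 \right)}}{3} + \frac{5 \log{\left(\frac{17}{2} \right)}}{3} + \frac{7 \log{\left(\frac{11}{2} \right)}}{3}.

Antiderivative: F(w) = \frac{\log{\left(w - 1 \right)}}{3} + \frac{5 \log{\left(w + 2 \right)}}{3} - 2 \log{\left(w + 4 \right)}; value = - 2 \log{\left(\frac{21}{2} \right)} - \frac{5 \log{\left(\frac{7}{2} \right)}}{3} + \frac{\log{\left(2 \right)}}{3} + \frac{5 \log{\left(\frac{17}{2} \right)}}{3} + \frac{7 \log{\left(\frac{11}{2} \right)}}{3}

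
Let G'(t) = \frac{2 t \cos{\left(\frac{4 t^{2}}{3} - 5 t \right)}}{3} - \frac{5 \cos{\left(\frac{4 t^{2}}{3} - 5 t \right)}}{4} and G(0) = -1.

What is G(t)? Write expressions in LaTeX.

G'(t) matches the chain-rule pattern g'(h)*h' with inner function h(t) = \frac{4 t^{2}}{3} - 5 t; substituting u = h(t) collapses the integral.
A general antiderivative is \frac{\sin{\left(\frac{4 t^{2}}{3} - 5 t \right)}}{4} + C.
The condition gives C = -1 - (0) = -1.
So G(t) = \frac{\sin{\left(\frac{4 t^{2}}{3} - 5 t \right)}}{4} - 1.
Check: d/dt[\frac{\sin{\left(\frac{4 t^{2}}{3} - 5 t \right)}}{4} - 1] = \frac{2 t \cos{\left(\frac{4 t^{2}}{3} - 5 t \right)}}{3} - \frac{5 \cos{\left(\frac{4 t^{2}}{3} - 5 t \right)}}{4} = G'(t).

G(t) = \frac{\sin{\left(\frac{4 t^{2}}{3} - 5 t \right)}}{4} - 1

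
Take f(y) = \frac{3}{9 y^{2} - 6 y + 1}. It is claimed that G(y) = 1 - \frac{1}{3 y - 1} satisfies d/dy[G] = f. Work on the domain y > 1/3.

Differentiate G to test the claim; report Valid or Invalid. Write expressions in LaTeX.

d/dy[G] = \frac{3}{9 y^{2} - 6 y + 1}
This equals f(y) exactly, so the claim holds.

Valid. The derivative of G reproduces f.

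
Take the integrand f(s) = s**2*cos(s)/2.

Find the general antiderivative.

F(s) = s**2*sin(s)/2 + s*cos(s) - sin(s) + C

Check any antiderivative F(s) by computing F'(s) and comparing it with f(s).
Check: d/ds[s**2*sin(s)/2 + s*cos(s) - sin(s)] = s**2*cos(s)/2 = f(s).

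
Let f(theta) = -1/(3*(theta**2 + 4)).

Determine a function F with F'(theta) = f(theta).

Whatever form F(theta) takes, F'(theta) = f(theta) is non-negotiable.
Check: d/dtheta[-atan(theta/2)/6] = -1/(3*theta**2 + 12), which equals f(theta).

An antiderivative is F(theta) = -atan(theta/2)/6.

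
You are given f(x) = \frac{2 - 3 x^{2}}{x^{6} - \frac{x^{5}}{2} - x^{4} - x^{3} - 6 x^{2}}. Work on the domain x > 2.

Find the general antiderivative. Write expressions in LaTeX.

F(x) = \frac{119 x \log{\left(x \right)} - 255 x \log{\left(x - 2 \right)} + 304 x \log{\left(x + \frac{3}{2} \right)} - 84 x \log{\left(x^{2} + 2 \right)} + 840 \sqrt{2} x \operatorname{atan}{\left(\frac{\sqrt{2} x}{2} \right)} + 714}{2142 x} + C

Factor the denominator (x^{2} \left(x - 2\right) \left(2 x + 3\right) \left(x^{2} + 2\right)) and decompose: f = - \frac{4 \left(x - 10\right)}{51 \left(x^{2} + 2\right)} + \frac{304}{1071 \left(2 x + 3\right)} - \frac{5}{42 \left(x - 2\right)} + \frac{1}{18 x} - \frac{1}{3 x^{2}}; each piece integrates to a log, atan, or power term.
Check: d/dx[\frac{119 x \log{\left(x \right)} - 255 x \log{\left(x - 2 \right)} + 304 x \log{\left(x + \frac{3}{2} \right)} - 84 x \log{\left(x^{2} + 2 \right)} + 840 \sqrt{2} x \operatorname{atan}{\left(\frac{\sqrt{2} x}{2} \right)} + 714}{2142 x}] = \frac{4 - 6 x^{2}}{2 x^{6} - x^{5} - 2 x^{4} - 2 x^{3} - 12 x^{2}}, which equals f(x).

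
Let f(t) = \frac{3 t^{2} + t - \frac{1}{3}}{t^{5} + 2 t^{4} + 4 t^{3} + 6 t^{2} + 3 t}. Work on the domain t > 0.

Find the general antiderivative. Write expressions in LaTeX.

F(t) = \frac{- 16 \left(t + 1\right) \log{\left(t \right)} + 90 \left(t + 1\right) \log{\left(t + 1 \right)} - 37 \left(t + 1\right) \log{\left(t^{2} + 3 \right)} + 50 \sqrt{3} \left(t + 1\right) \operatorname{atan}{\left(\frac{\sqrt{3} t}{3} \right)} + 60}{144 \left(t + 1\right)} + C

Factor the denominator (3 t \left(t + 1\right)^{2} \left(t^{2} + 3\right)) and decompose: f = - \frac{37 t - 75}{72 \left(t^{2} + 3\right)} + \frac{5}{8 \left(t + 1\right)} - \frac{5}{12 \left(t + 1\right)^{2}} - \frac{1}{9 t}; each piece integrates to a log, atan, or power term.
Check: d/dt[\frac{- 16 \left(t + 1\right) \log{\left(t \right)} + 90 \left(t + 1\right) \log{\left(t + 1 \right)} - 37 \left(t + 1\right) \log{\left(t^{2} + 3 \right)} + 50 \sqrt{3} \left(t + 1\right) \operatorname{atan}{\left(\frac{\sqrt{3} t}{3} \right)} + 60}{144 \left(t + 1\right)}] = \frac{9 t^{2} + 3 t - 1}{3 t^{5} + 6 t^{4} + 12 t^{3} + 18 t^{2} + 9 t}, which equals f(t).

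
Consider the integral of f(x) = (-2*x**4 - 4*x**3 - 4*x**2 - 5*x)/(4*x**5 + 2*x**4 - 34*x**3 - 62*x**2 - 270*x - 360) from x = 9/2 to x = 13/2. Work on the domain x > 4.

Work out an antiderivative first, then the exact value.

Factor the denominator (2*(x - 4)*(x + 3)*(2*x + 3)*(x**2 + 5)) and decompose: f = -5*(115*x + 103)/(5684*(x**2 + 5)) - 5/(319*(2*x + 3)) - 25/(196*(x + 3)) - 142/(539*(x - 4)); each piece integrates to a log, atan, or power term.
F(x) = -142*log(x - 4)/539 - 5*log(x + 3/2)/638 - 25*log(x + 3)/196 - 575*log(x**2 + 5)/11368 - 103*sqrt(5)*atan(sqrt(5)*x/5)/5684 is an antiderivative of f.
Check: d/dx[-142*log(x - 4)/539 - 5*log(x + 3/2)/638 - 25*log(x + 3)/196 - 575*log(x**2 + 5)/11368 - 103*sqrt(5)*atan(sqrt(5)*x/5)/5684] = (-2*x**4 - 4*x**3 - 4*x**2 - 5*x)/(4*x**5 + 2*x**4 - 34*x**3 - 62*x**2 - 270*x - 360) = f(x).
F(13/2) = -25*log(19/2)/196 - 142*log(5/2)/539 - 575*log(189/4)/11368 - 103*sqrt(5)*atan(13*sqrt(5)/10)/5684 - 5*log(8)/638; F(9/2) = -25*log(15/2)/196 - 575*log(101/4)/11368 - 103*sqrt(5)*atan(9*sqrt(5)/10)/5684 - 5*log(6)/638 + 142*log(2)/539.
Integral = F(13/2) - F(9/2) = -25*log(19/2)/196 - 142*log(5/2)/539 - 575*log(189/4)/11368 - 142*log(2)/539 - 103*sqrt(5)*atan(13*sqrt(5)/10)/5684 - 5*log(8)/638 + 5*log(6)/638 + 103*sqrt(5)*atan(9*sqrt(5)/10)/5684 + 575*log(101/4)/11368 + 25*log(15/2)/196.

Antiderivative: F(x) = -142*log(x - 4)/539 - 5*log(x + 3/2)/638 - 25*log(x + 3)/196 - 575*log(x**2 + 5)/11368 - 103*sqrt(5)*atan(sqrt(5)*x/5)/5684; value = -25*log(19/2)/196 - 142*log(5/2)/539 - 575*log(189/4)/11368 - 142*log(2)/539 - 103*sqrt(5)*atan(13*sqrt(5)/10)/5684 - 5*log(8)/638 + 5*log(6)/638 + 103*sqrt(5)*atan(9*sqrt(5)/10)/5684 + 575*log(101/4)/11368 + 25*log(15/2)/196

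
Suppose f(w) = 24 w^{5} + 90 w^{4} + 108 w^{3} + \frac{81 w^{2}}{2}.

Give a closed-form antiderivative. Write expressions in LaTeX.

The substitution u = 2 w^{2} + 3 w works: f is exactly (dF/du)*(du/dw) for that inner function.
Check: d/dw[\frac{w^{3} \left(2 w + 3\right)^{3}}{2}] = 24 w^{5} + 90 w^{4} + 108 w^{3} + \frac{81 w^{2}}{2} = f(w).

An antiderivative is F(w) = \frac{w^{3} \left(2 w + 3\right)^{3}}{2}.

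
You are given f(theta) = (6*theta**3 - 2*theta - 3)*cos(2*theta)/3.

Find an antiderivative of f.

For F(theta) to be correct the identity F'(theta) - f(theta) = 0 must hold.
Check: d/dtheta[theta**3*sin(2*theta) + 3*theta**2*cos(2*theta)/2 - 11*theta*sin(2*theta)/6 - sin(2*theta)/2 - 11*cos(2*theta)/12] = 2*theta**3*cos(2*theta) - 2*theta*cos(2*theta)/3 - cos(2*theta), which equals f(theta).

An antiderivative is F(theta) = theta**3*sin(2*theta) + 3*theta**2*cos(2*theta)/2 - 11*theta*sin(2*theta)/6 - sin(2*theta)/2 - 11*cos(2*theta)/12.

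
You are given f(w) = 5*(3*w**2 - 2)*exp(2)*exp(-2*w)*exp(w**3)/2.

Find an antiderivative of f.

f matches the chain-rule pattern g'(h)*h' with inner function h(w) = w**3 - 2*w + 2; substituting u = h(w) collapses the integral.
Check: d/dw[5*exp(w**3 - 2*w + 2)/2] = 15*w**2*exp(2)*exp(-2*w)*exp(w**3)/2 - 5*exp(2)*exp(-2*w)*exp(w**3), which equals f(w).

An antiderivative is F(w) = 5*exp(w**3 - 2*w + 2)/2.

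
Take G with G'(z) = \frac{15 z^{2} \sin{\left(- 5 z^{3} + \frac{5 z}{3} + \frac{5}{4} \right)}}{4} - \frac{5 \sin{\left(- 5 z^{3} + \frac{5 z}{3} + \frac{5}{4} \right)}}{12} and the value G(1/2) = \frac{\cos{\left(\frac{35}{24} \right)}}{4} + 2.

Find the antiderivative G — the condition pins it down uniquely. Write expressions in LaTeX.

G(z) = \frac{\cos{\left(- 5 z^{3} + \frac{5 z}{3} + \frac{5}{4} \right)}}{4} + 2

G'(z) matches the chain-rule pattern g'(h)*h' with inner function h(z) = - 5 z^{3} + \frac{5 z}{3} + \frac{5}{4}; substituting u = h(z) collapses the integral.
A general antiderivative is \frac{\cos{\left(- 5 z^{3} + \frac{5 z}{3} + \frac{5}{4} \right)}}{4} + C.
The condition gives C = \frac{\cos{\left(\frac{35}{24} \right)}}{4} + 2 - (\frac{\cos{\left(\frac{35}{24} \right)}}{4}) = 2.
So G(z) = \frac{\cos{\left(- 5 z^{3} + \frac{5 z}{3} + \frac{5}{4} \right)}}{4} + 2.
Check: d/dz[\frac{\cos{\left(- 5 z^{3} + \frac{5 z}{3} + \frac{5}{4} \right)}}{4} + 2] = \frac{15 z^{2} \sin{\left(- 5 z^{3} + \frac{5 z}{3} + \frac{5}{4} \right)}}{4} - \frac{5 \sin{\left(- 5 z^{3} + \frac{5 z}{3} + \frac{5}{4} \right)}}{12} = G'(z).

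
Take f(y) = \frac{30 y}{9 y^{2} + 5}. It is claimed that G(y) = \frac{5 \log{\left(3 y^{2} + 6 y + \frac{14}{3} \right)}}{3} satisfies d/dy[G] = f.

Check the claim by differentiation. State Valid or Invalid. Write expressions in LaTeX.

Invalid: d/dy[G] - f = \frac{- 270 y^{2} - 270 y + 150}{81 y^{4} + 162 y^{3} + 171 y^{2} + 90 y + 70}, which is not 0.

d/dy[G] = \frac{30 y + 30}{9 y^{2} + 18 y + 14}
d/dy[G] - f(y) = \frac{- 270 y^{2} - 270 y + 150}{81 y^{4} + 162 y^{3} + 171 y^{2} + 90 y + 70} != 0.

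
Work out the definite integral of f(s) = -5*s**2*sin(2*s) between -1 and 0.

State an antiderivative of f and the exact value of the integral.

Differentiate the proposed F(s) back; it has to land on f(s) exactly.
F(s) = 5*s**2*cos(2*s)/2 - 5*s*sin(2*s)/2 - 5*cos(2*s)/4 is an antiderivative of f.
Check: d/ds[5*s**2*cos(2*s)/2 - 5*s*sin(2*s)/2 - 5*cos(2*s)/4] = -5*s**2*sin(2*s) = f(s).
F(0) = -5/4; F(-1) = -5*sin(2)/2 + 5*cos(2)/4.
Integral = F(0) - F(-1) = -5/4 - 5*cos(2)/4 + 5*sin(2)/2.

Antiderivative: F(s) = 5*s**2*cos(2*s)/2 - 5*s*sin(2*s)/2 - 5*cos(2*s)/4; value = -5/4 - 5*cos(2)/4 + 5*sin(2)/2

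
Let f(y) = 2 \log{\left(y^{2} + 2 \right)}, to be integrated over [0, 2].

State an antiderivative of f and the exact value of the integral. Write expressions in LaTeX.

Recover f(y) by differentiating a candidate F(y); any mismatch rules it out.
F(y) = 2 y \log{\left(y^{2} + 2 \right)} - 4 y + 4 \sqrt{2} \operatorname{atan}{\left(\frac{\sqrt{2} y}{2} \right)} is an antiderivative of f.
Check: d/dy[2 y \log{\left(y^{2} + 2 \right)} - 4 y + 4 \sqrt{2} \operatorname{atan}{\left(\frac{\sqrt{2} y}{2} \right)}] = 2 \log{\left(y^{2} + 2 \right)} = f(y).
F(2) = -8 + 4 \sqrt{2} \operatorname{atan}{\left(\sqrt{2} \right)} + 4 \log{\left(6 \right)}; F(0) = 0.
Integral = F(2) - F(0) = -8 + 4 \sqrt{2} \operatorname{atan}{\left(\sqrt{2} \right)} + 4 \log{\left(6 \right)}.

Antiderivative: F(y) = 2 y \log{\left(y^{2} + 2 \right)} - 4 y + 4 \sqrt{2} \operatorname{atan}{\left(\frac{\sqrt{2} y}{2} \right)}; value = -8 + 4 \sqrt{2} \operatorname{atan}{\left(\sqrt{2} \right)} + 4 \log{\left(6 \right)}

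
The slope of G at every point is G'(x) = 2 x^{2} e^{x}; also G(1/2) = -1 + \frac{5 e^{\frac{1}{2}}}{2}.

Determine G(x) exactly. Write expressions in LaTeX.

G'(x) has the shape u'v + uv' for u = 2 x^{2} - 4 x + 4 and v = e^{x} — it is the derivative of the product u*v.
A general antiderivative is \left(2 x^{2} - 4 x + 4\right) e^{x} + C.
The condition gives C = -1 + \frac{5 e^{\frac{1}{2}}}{2} - (\frac{5 e^{\frac{1}{2}}}{2}) = -1.
So G(x) = \left(2 x^{2} - 4 x + 4\right) e^{x} - 1.
Check: d/dx[\left(2 x^{2} - 4 x + 4\right) e^{x} - 1] = 2 x^{2} e^{x} = G'(x).

G(x) = \left(2 x^{2} - 4 x + 4\right) e^{x} - 1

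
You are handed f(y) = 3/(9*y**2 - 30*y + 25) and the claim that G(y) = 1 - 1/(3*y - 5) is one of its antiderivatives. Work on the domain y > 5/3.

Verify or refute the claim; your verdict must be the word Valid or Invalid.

Valid - differentiating G returns exactly f.

d/dy[G] = 3/(9*y**2 - 30*y + 25)
This equals f(y) exactly, so the claim holds.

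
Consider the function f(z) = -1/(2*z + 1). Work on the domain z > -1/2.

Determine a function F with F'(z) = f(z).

An antiderivative is F(z) = -log(2*z + 1)/2.

An antiderivative F(z) passes only if d/dz[F] lands on f(z) exactly.
Check: d/dz[-log(2*z + 1)/2] = -1/(2*z + 1) = f(z).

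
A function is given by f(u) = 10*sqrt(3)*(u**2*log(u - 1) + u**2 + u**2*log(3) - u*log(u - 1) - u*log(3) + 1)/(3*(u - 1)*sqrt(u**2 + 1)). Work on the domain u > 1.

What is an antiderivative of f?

f has the shape v'r + vr' for v = 10*sqrt(3*u**2 + 3)/3 and r = log(3*u - 3) — it is the derivative of the product v*r.
Check: d/du[10*sqrt(3)*sqrt(u**2 + 1)*log(3*u - 3)/3] = (10*sqrt(3)*u**2*log(u - 1) + 10*sqrt(3)*u**2 + 10*sqrt(3)*u**2*log(3) - 10*sqrt(3)*u*log(u - 1) - 10*sqrt(3)*u*log(3) + 10*sqrt(3))/(3*u*sqrt(u**2 + 1) - 3*sqrt(u**2 + 1)), which equals f(u).

An antiderivative is F(u) = 10*sqrt(3)*sqrt(u**2 + 1)*log(3*u - 3)/3.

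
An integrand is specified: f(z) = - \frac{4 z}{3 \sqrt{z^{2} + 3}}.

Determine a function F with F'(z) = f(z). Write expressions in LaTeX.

The substitution u = z^{2} + 3 works: f is exactly (dF/du)*(du/dz) for that inner function.
Check: d/dz[- \frac{4 \sqrt{z^{2} + 3}}{3}] = - \frac{4 z}{3 \sqrt{z^{2} + 3}} = f(z).

An antiderivative is F(z) = - \frac{4 \sqrt{z^{2} + 3}}{3}.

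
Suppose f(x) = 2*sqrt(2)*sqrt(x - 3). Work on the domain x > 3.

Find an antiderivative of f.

An antiderivative is F(x) = 2*(2*x - 6)**(3/2)/3.

For F(x) to be correct the identity F'(x) - f(x) = 0 must hold.
Check: d/dx[2*(2*x - 6)**(3/2)/3] = 2*sqrt(2)*sqrt(x - 3) = f(x).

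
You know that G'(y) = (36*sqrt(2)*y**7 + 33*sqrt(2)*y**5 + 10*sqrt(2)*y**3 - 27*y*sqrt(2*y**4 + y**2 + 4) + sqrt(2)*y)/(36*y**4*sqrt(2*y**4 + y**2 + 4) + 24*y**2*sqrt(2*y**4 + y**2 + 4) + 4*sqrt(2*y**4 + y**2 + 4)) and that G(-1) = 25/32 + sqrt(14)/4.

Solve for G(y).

Differentiate the proposed G(y) back; it has to land on the given G'(y).
A general antiderivative is sqrt(y**4 + y**2/2 + 2)/2 + 3/(4*(2*y**2 + 2/3)) + C.
The condition gives C = 25/32 + sqrt(14)/4 - (9/32 + sqrt(14)/4) = 1/2.
So G(y) = (6*sqrt(2)*y**2*sqrt(2*y**4 + y**2 + 4) + 12*y**2 + 2*sqrt(2)*sqrt(2*y**4 + y**2 + 4) + 13)/(8*(3*y**2 + 1)).
Check: d/dy[(6*sqrt(2)*y**2*sqrt(2*y**4 + y**2 + 4) + 12*y**2 + 2*sqrt(2)*sqrt(2*y**4 + y**2 + 4) + 13)/(8*(3*y**2 + 1))] = (36*sqrt(2)*y**7 + 33*sqrt(2)*y**5 + 10*sqrt(2)*y**3 - 27*y*sqrt(2*y**4 + y**2 + 4) + sqrt(2)*y)/(36*y**4*sqrt(2*y**4 + y**2 + 4) + 24*y**2*sqrt(2*y**4 + y**2 + 4) + 4*sqrt(2*y**4 + y**2 + 4)) = G'(y).

G(y) = (6*sqrt(2)*y**2*sqrt(2*y**4 + y**2 + 4) + 12*y**2 + 2*sqrt(2)*sqrt(2*y**4 + y**2 + 4) + 13)/(8*(3*y**2 + 1))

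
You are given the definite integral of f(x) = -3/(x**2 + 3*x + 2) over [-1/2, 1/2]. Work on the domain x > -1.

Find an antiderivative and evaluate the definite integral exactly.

Factor the denominator ((x + 1)*(x + 2)) and decompose: f = 3/(x + 2) - 3/(x + 1); each piece integrates to a log, atan, or power term.
F(x) = -3*log(x + 1) + 3*log(x + 2) is an antiderivative of f.
Check: d/dx[-3*log(x + 1) + 3*log(x + 2)] = -3/(x**2 + 3*x + 2) = f(x).
F(1/2) = -3*log(3/2) + 3*log(5/2); F(-1/2) = 3*log(3/2) + 3*log(2).
Integral = F(1/2) - F(-1/2) = -6*log(3/2) - 3*log(2) + 3*log(5/2).

Antiderivative: F(x) = -3*log(x + 1) + 3*log(x + 2); value = -6*log(3/2) - 3*log(2) + 3*log(5/2)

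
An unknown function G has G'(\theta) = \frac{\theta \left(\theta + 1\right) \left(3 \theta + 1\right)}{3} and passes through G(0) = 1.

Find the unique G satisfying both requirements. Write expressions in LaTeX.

Since d/d\theta undoes antidifferentiation here, G(\theta) must give back the stated G'(\theta).
A general antiderivative is \frac{\theta^{4}}{4} + \frac{4 \theta^{3}}{9} + \frac{\theta^{2}}{6} + C.
The condition gives C = 1 - (0) = 1.
So G(\theta) = \frac{\theta^{4}}{4} + \frac{4 \theta^{3}}{9} + \frac{\theta^{2}}{6} + 1.
Check: d/d\theta[\frac{\theta^{4}}{4} + \frac{4 \theta^{3}}{9} + \frac{\theta^{2}}{6} + 1] = \theta^{3} + \frac{4 \theta^{2}}{3} + \frac{\theta}{3}, which equals G'(\theta).

G(\theta) = \frac{\theta^{4}}{4} + \frac{4 \theta^{3}}{9} + \frac{\theta^{2}}{6} + 1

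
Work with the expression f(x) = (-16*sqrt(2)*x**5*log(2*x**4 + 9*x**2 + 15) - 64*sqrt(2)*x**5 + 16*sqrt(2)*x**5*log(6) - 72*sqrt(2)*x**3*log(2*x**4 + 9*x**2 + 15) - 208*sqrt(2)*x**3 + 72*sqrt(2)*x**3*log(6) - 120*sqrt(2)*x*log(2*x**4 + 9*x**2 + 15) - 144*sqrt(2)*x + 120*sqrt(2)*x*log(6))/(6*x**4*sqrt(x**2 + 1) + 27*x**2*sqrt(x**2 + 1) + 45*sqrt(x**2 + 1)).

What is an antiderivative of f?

An antiderivative is F(x) = -8*sqrt(2)*sqrt(x**2 + 1)*log(x**4/3 + 3*x**2/2 + 5/2)/3.

Recognize the product-rule pattern: f = u'v + uv' with u = -8*sqrt(2*x**2 + 2)/3, v = log(x**4/3 + 3*x**2/2 + 5/2), so integration by parts undoes it.
Check: d/dx[-8*sqrt(2)*sqrt(x**2 + 1)*log(x**4/3 + 3*x**2/2 + 5/2)/3] = (-16*sqrt(2)*x**5*log(2*x**4 + 9*x**2 + 15) - 64*sqrt(2)*x**5 + 16*sqrt(2)*x**5*log(6) - 72*sqrt(2)*x**3*log(2*x**4 + 9*x**2 + 15) - 208*sqrt(2)*x**3 + 72*sqrt(2)*x**3*log(6) - 120*sqrt(2)*x*log(2*x**4 + 9*x**2 + 15) - 144*sqrt(2)*x + 120*sqrt(2)*x*log(6))/(6*x**4*sqrt(x**2 + 1) + 27*x**2*sqrt(x**2 + 1) + 45*sqrt(x**2 + 1)) = f(x).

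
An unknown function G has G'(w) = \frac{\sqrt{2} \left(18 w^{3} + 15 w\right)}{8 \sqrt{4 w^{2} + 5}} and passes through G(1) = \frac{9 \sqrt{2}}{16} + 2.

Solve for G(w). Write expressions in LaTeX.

G'(w) has the shape u'v + uv' for u = \frac{3 w^{2}}{8} and v = \sqrt{2 w^{2} + \frac{5}{2}} — it is the derivative of the product u*v.
A general antiderivative is \frac{3 w^{2} \sqrt{2 w^{2} + \frac{5}{2}}}{8} + C.
The condition gives C = \frac{9 \sqrt{2}}{16} + 2 - (\frac{9 \sqrt{2}}{16}) = 2.
So G(w) = \frac{\sqrt{2} \left(3 w^{2} \sqrt{4 w^{2} + 5} + 16 \sqrt{2}\right)}{16}.
Check: d/dw[\frac{\sqrt{2} \left(3 w^{2} \sqrt{4 w^{2} + 5} + 16 \sqrt{2}\right)}{16}] = \frac{18 \sqrt{2} w^{3} + 15 \sqrt{2} w}{8 \sqrt{4 w^{2} + 5}}, which equals G'(w).

G(w) = \frac{\sqrt{2} \left(3 w^{2} \sqrt{4 w^{2} + 5} + 16 \sqrt{2}\right)}{16}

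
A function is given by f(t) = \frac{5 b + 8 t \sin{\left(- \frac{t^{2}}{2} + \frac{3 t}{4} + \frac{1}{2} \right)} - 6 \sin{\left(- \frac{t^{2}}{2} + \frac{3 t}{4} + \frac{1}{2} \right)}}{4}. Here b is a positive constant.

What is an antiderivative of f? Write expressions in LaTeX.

An antiderivative is F(t) = \frac{5 b t + 8 \cos{\left(- \frac{t^{2}}{2} + \frac{3 t}{4} + \frac{1}{2} \right)}}{4}.

A first test for any F(t): its t-derivative must equal f(t) identically.
Check: d/dt[\frac{5 b t + 8 \cos{\left(- \frac{t^{2}}{2} + \frac{3 t}{4} + \frac{1}{2} \right)}}{4}] = \frac{5 b}{4} + 2 t \sin{\left(- \frac{t^{2}}{2} + \frac{3 t}{4} + \frac{1}{2} \right)} - \frac{3 \sin{\left(- \frac{t^{2}}{2} + \frac{3 t}{4} + \frac{1}{2} \right)}}{2}, which equals f(t).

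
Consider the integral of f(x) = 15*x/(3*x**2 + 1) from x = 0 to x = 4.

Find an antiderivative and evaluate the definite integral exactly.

The substitution u = 3*x**2 + 1 works: f is exactly (dF/du)*(du/dx) for that inner function.
F(x) = 5*log(3*x**2 + 1)/2 is an antiderivative of f.
Check: d/dx[5*log(3*x**2 + 1)/2] = 15*x/(3*x**2 + 1) = f(x).
F(4) = 5*log(49)/2; F(0) = 0.
Integral = F(4) - F(0) = 5*log(49)/2.

Antiderivative: F(x) = 5*log(3*x**2 + 1)/2; value = 5*log(49)/2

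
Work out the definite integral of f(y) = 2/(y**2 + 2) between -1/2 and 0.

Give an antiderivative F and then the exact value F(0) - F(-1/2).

Antiderivative: F(y) = sqrt(2)*atan(sqrt(2)*y/2); value = sqrt(2)*atan(sqrt(2)/4)

Whatever form F(y) takes, F'(y) = f(y) is non-negotiable.
F(y) = sqrt(2)*atan(sqrt(2)*y/2) is an antiderivative of f.
Check: d/dy[sqrt(2)*atan(sqrt(2)*y/2)] = 2/(y**2 + 2) = f(y).
F(0) = 0; F(-1/2) = -sqrt(2)*atan(sqrt(2)/4).
Integral = F(0) - F(-1/2) = sqrt(2)*atan(sqrt(2)/4).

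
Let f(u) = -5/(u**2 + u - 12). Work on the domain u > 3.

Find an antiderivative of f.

An antiderivative is F(u) = 5*(-log(u - 3) + log(u + 4))/7.

Factor the denominator ((u - 3)*(u + 4)) and decompose: f = 5/(7*(u + 4)) - 5/(7*(u - 3)); each piece integrates to a log, atan, or power term.
Check: d/du[5*(-log(u - 3) + log(u + 4))/7] = -5/(u**2 + u - 12) = f(u).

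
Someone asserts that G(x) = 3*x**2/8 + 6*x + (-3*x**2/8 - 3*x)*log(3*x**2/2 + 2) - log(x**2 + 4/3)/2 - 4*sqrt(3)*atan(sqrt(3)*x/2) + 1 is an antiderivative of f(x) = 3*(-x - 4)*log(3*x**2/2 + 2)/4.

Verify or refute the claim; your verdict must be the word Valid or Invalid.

Valid. The derivative of G reproduces f.

d/dx[G] = -3*x*log(3*x**2/2 + 2)/4 - 3*log(3*x**2/2 + 2)
This equals f(x) exactly, so the claim holds.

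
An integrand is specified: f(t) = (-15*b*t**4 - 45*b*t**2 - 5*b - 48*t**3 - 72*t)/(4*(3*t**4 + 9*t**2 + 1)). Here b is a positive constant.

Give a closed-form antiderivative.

An antiderivative is F(t) = -5*b*t/4 - log(t**4 + 3*t**2 + 1/3).

Check any antiderivative F(t) by computing F'(t) and comparing it with f(t).
Check: d/dt[-5*b*t/4 - log(t**4 + 3*t**2 + 1/3)] = (-15*b*t**4 - 45*b*t**2 - 5*b - 48*t**3 - 72*t)/(12*t**4 + 36*t**2 + 4), which equals f(t).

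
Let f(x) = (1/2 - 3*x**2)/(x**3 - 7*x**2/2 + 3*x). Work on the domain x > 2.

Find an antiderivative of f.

The denominator factors as x*(x - 2)*(2*x - 3); partial fractions split f into directly integrable pieces: 50/(3*(2*x - 3)) - 23/(2*(x - 2)) + 1/(6*x).
Check: d/dx[log(x)/6 - 23*log(x - 2)/2 + 25*log(x - 3/2)/3] = (1 - 6*x**2)/(2*x**3 - 7*x**2 + 6*x), which equals f(x).

An antiderivative is F(x) = log(x)/6 - 23*log(x - 2)/2 + 25*log(x - 3/2)/3.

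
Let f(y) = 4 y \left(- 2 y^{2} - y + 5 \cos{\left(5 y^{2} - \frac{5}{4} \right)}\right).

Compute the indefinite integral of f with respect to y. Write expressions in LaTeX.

Whatever form F(y) takes, F'(y) = f(y) is non-negotiable.
Check: d/dy[\frac{- 6 y^{4} - 4 y^{3} + 6 \sin{\left(5 y^{2} - \frac{5}{4} \right)} + 3}{3}] = - 8 y^{3} - 4 y^{2} + 20 y \cos{\left(5 y^{2} - \frac{5}{4} \right)}, which equals f(y).

F(y) = \frac{- 6 y^{4} - 4 y^{3} + 6 \sin{\left(5 y^{2} - \frac{5}{4} \right)} + 3}{3} + C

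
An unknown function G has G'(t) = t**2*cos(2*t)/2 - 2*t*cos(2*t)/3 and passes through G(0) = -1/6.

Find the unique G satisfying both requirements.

G(t) = (6*t**2*sin(2*t) - 8*t*sin(2*t) + 6*t*cos(2*t) - 3*sin(2*t) - 4*cos(2*t))/24

The integrand splits into summands that can be handled one at a time.
A general antiderivative is t**2*sin(2*t)/4 - t*sin(2*t)/3 + t*cos(2*t)/4 - sin(2*t)/8 - cos(2*t)/6 + C.
The condition gives C = -1/6 - (-1/6) = 0.
So G(t) = (6*t**2*sin(2*t) - 8*t*sin(2*t) + 6*t*cos(2*t) - 3*sin(2*t) - 4*cos(2*t))/24.
Check: d/dt[(6*t**2*sin(2*t) - 8*t*sin(2*t) + 6*t*cos(2*t) - 3*sin(2*t) - 4*cos(2*t))/24] = t**2*cos(2*t)/2 - 2*t*cos(2*t)/3 = G'(t).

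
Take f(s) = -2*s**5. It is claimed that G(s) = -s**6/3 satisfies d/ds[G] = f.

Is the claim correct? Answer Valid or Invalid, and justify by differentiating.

Valid. The derivative of G reproduces f.

d/ds[G] = -2*s**5
This equals f(s) exactly, so the claim holds.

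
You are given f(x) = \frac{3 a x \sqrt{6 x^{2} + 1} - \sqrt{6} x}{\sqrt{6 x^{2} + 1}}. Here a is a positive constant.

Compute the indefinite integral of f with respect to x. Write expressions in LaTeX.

F(x) = \frac{9 a x^{2} - \sqrt{6} \sqrt{6 x^{2} + 1}}{6} + C

Whatever form F(x) takes, F'(x) = f(x) is non-negotiable.
Check: d/dx[\frac{9 a x^{2} - \sqrt{6} \sqrt{6 x^{2} + 1}}{6}] = \frac{3 a x \sqrt{6 x^{2} + 1} - \sqrt{6} x}{\sqrt{6 x^{2} + 1}} = f(x).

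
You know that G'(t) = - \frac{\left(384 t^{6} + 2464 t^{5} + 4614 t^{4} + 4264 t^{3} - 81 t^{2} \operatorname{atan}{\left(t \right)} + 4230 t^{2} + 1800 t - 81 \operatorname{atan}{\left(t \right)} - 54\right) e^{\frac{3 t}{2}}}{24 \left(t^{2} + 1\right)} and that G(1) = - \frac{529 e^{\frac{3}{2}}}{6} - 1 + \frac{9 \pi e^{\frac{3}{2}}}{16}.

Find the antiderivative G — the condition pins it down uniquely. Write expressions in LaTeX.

G(t) = \frac{3 \left(- 4 \left(- \frac{4 t^{2}}{3} - \frac{5 t}{2}\right)^{2} + \frac{3 \operatorname{atan}{\left(t \right)}}{2}\right) e^{\frac{3 t}{2}}}{2} - 1

G'(t) has the shape u'v + uv' for u = - 6 \left(- \frac{4 t^{2}}{3} - \frac{5 t}{2}\right)^{2} + \frac{9 \operatorname{atan}{\left(t \right)}}{4} and v = e^{\frac{3 t}{2}} — it is the derivative of the product u*v.
A general antiderivative is \frac{3 \left(- 4 \left(- \frac{4 t^{2}}{3} - \frac{5 t}{2}\right)^{2} + \frac{3 \operatorname{atan}{\left(t \right)}}{2}\right) e^{\frac{3 t}{2}}}{2} + C.
The condition gives C = - \frac{529 e^{\frac{3}{2}}}{6} - 1 + \frac{9 \pi e^{\frac{3}{2}}}{16} - (- \frac{529 e^{\frac{3}{2}}}{6} + \frac{9 \pi e^{\frac{3}{2}}}{16}) = -1.
So G(t) = \frac{3 \left(- 4 \left(- \frac{4 t^{2}}{3} - \frac{5 t}{2}\right)^{2} + \frac{3 \operatorname{atan}{\left(t \right)}}{2}\right) e^{\frac{3 t}{2}}}{2} - 1.
Check: d/dt[\frac{3 \left(- 4 \left(- \frac{4 t^{2}}{3} - \frac{5 t}{2}\right)^{2} + \frac{3 \operatorname{atan}{\left(t \right)}}{2}\right) e^{\frac{3 t}{2}}}{2} - 1] = \frac{- 384 t^{6} e^{\frac{3 t}{2}} - 2464 t^{5} e^{\frac{3 t}{2}} - 4614 t^{4} e^{\frac{3 t}{2}} - 4264 t^{3} e^{\frac{3 t}{2}} + 81 t^{2} e^{\frac{3 t}{2}} \operatorname{atan}{\left(t \right)} - 4230 t^{2} e^{\frac{3 t}{2}} - 1800 t e^{\frac{3 t}{2}} + 81 e^{\frac{3 t}{2}} \operatorname{atan}{\left(t \right)} + 54 e^{\frac{3 t}{2}}}{24 t^{2} + 24}, which equals G'(t).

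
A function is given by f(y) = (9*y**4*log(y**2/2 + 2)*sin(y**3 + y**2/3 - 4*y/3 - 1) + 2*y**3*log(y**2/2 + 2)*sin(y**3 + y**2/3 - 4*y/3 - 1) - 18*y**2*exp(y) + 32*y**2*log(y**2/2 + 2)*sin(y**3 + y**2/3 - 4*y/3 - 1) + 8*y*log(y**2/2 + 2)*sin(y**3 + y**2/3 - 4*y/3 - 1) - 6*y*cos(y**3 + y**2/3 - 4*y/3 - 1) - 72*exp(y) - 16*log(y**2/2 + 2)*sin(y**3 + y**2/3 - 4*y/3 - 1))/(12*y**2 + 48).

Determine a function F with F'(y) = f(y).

An antiderivative is F(y) = (-6*exp(y) - log(y**2/2 + 2)*cos(y**3 + y**2/3 - 4*y/3 - 1))/4.

Since d/dy undoes antidifferentiation here, F'(y) = f(y) is required of F(y).
Check: d/dy[(-6*exp(y) - log(y**2/2 + 2)*cos(y**3 + y**2/3 - 4*y/3 - 1))/4] = (9*y**4*log(y**2/2 + 2)*sin(y**3 + y**2/3 - 4*y/3 - 1) + 2*y**3*log(y**2/2 + 2)*sin(y**3 + y**2/3 - 4*y/3 - 1) - 18*y**2*exp(y) + 32*y**2*log(y**2/2 + 2)*sin(y**3 + y**2/3 - 4*y/3 - 1) + 8*y*log(y**2/2 + 2)*sin(y**3 + y**2/3 - 4*y/3 - 1) - 6*y*cos(y**3 + y**2/3 - 4*y/3 - 1) - 72*exp(y) - 16*log(y**2/2 + 2)*sin(y**3 + y**2/3 - 4*y/3 - 1))/(12*y**2 + 48) = f(y).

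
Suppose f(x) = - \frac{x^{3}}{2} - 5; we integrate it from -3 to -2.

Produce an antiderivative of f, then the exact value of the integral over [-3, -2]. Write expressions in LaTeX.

Antiderivative: F(x) = \frac{x \left(- x^{3} - 40\right)}{8}; value = \frac{25}{8}

Whatever form F(x) takes, F'(x) = f(x) is non-negotiable.
F(x) = \frac{x \left(- x^{3} - 40\right)}{8} is an antiderivative of f.
Check: d/dx[\frac{x \left(- x^{3} - 40\right)}{8}] = - \frac{x^{3}}{2} - 5 = f(x).
F(-2) = 8; F(-3) = \frac{39}{8}.
Integral = F(-2) - F(-3) = \frac{25}{8}.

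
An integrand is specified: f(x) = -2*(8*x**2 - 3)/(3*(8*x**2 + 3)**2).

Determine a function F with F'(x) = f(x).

Recognize the product-rule pattern: f = u'v + uv' with u = x/3, v = 1/(4*x**2 + 3/2), so integration by parts undoes it.
Check: d/dx[2*x/(3*(8*x**2 + 3))] = (6 - 16*x**2)/(192*x**4 + 144*x**2 + 27), which equals f(x).

An antiderivative is F(x) = 2*x/(3*(8*x**2 + 3)).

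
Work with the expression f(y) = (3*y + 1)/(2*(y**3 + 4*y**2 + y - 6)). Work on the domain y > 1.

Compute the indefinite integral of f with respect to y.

F(y) = log(y - 1)/6 + 5*log(y + 2)/6 - log(y + 3) + C

Factor the denominator (2*(y - 1)*(y + 2)*(y + 3)) and decompose: f = -1/(y + 3) + 5/(6*(y + 2)) + 1/(6*(y - 1)); each piece integrates to a log, atan, or power term.
Check: d/dy[log(y - 1)/6 + 5*log(y + 2)/6 - log(y + 3)] = (3*y + 1)/(2*y**3 + 8*y**2 + 2*y - 12), which equals f(y).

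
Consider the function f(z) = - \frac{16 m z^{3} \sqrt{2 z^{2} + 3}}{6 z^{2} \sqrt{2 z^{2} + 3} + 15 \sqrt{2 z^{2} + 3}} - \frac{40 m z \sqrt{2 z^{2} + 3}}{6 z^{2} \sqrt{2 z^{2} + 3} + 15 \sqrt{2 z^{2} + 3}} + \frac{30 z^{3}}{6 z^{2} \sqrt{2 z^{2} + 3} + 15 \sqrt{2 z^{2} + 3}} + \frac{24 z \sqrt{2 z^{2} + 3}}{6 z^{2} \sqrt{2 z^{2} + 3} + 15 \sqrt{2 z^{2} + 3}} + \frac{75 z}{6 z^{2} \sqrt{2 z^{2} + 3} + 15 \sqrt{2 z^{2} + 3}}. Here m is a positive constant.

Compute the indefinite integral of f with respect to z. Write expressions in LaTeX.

F(z) = - \frac{4 m z^{2}}{3} + \frac{5 \sqrt{2 z^{2} + 3}}{2} + 2 \log{\left(z^{2} + \frac{5}{2} \right)} + C

Integrate term by term and add the pieces.
Check: d/dz[- \frac{4 m z^{2}}{3} + \frac{5 \sqrt{2 z^{2} + 3}}{2} + 2 \log{\left(z^{2} + \frac{5}{2} \right)}] = \frac{- 16 m z^{3} \sqrt{2 z^{2} + 3} - 40 m z \sqrt{2 z^{2} + 3} + 30 z^{3} + 24 z \sqrt{2 z^{2} + 3} + 75 z}{6 z^{2} \sqrt{2 z^{2} + 3} + 15 \sqrt{2 z^{2} + 3}}, which equals f(z).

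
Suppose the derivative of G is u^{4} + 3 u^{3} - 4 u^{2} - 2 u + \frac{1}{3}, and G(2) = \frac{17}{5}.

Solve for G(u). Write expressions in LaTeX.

Integrate term by term and add the pieces.
A general antiderivative is \frac{u^{5}}{5} + \frac{3 u^{4}}{4} - \frac{4 u^{3}}{3} - u^{2} + \frac{u}{3} + C.
The condition gives C = \frac{17}{5} - (\frac{22}{5}) = -1.
So G(u) = \frac{u^{5}}{5} + \frac{3 u^{4}}{4} - \frac{4 u^{3}}{3} - u^{2} + \frac{u}{3} - 1.
Check: d/du[\frac{u^{5}}{5} + \frac{3 u^{4}}{4} - \frac{4 u^{3}}{3} - u^{2} + \frac{u}{3} - 1] = u^{4} + 3 u^{3} - 4 u^{2} - 2 u + \frac{1}{3} = G'(u).

G(u) = \frac{u^{5}}{5} + \frac{3 u^{4}}{4} - \frac{4 u^{3}}{3} - u^{2} + \frac{u}{3} - 1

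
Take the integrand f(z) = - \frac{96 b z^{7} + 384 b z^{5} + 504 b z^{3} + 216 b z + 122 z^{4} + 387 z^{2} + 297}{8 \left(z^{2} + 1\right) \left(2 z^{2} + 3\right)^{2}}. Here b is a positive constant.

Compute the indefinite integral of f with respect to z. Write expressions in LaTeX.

For F(z) to be correct the identity F'(z) - f(z) = 0 must hold.
Check: d/dz[- \frac{3 b z^{2}}{2} - \frac{3 z}{16 z^{2} + 24} - 4 \operatorname{atan}{\left(z \right)}] = \frac{- 96 b z^{7} - 384 b z^{5} - 504 b z^{3} - 216 b z - 122 z^{4} - 387 z^{2} - 297}{32 z^{6} + 128 z^{4} + 168 z^{2} + 72}, which equals f(z).

F(z) = - \frac{3 b z^{2}}{2} - \frac{3 z}{16 z^{2} + 24} - 4 \operatorname{atan}{\left(z \right)} + C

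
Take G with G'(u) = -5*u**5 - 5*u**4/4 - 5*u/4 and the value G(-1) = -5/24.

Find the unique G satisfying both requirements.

Integrate term by term and add the pieces.
A general antiderivative is -5*u**6/6 - u**5/4 - 5*u**2/8 + C.
The condition gives C = -5/24 - (-29/24) = 1.
So G(u) = -5*u**6/6 - u**5/4 - 5*u**2/8 + 1.
Check: d/du[-5*u**6/6 - u**5/4 - 5*u**2/8 + 1] = -5*u**5 - 5*u**4/4 - 5*u/4 = G'(u).

G(u) = -5*u**6/6 - u**5/4 - 5*u**2/8 + 1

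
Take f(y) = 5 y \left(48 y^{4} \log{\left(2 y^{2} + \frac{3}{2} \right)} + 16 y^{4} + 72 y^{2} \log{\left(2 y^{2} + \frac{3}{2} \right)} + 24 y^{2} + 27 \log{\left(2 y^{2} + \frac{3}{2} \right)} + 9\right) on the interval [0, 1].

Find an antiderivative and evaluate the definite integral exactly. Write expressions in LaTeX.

Antiderivative: F(y) = 40 y^{6} \log{\left(2 y^{2} + \frac{3}{2} \right)} + 90 y^{4} \log{\left(2 y^{2} + \frac{3}{2} \right)} + \frac{135 y^{2} \log{\left(2 y^{2} + \frac{3}{2} \right)}}{2} + \frac{135 \log{\left(2 y^{2} + \frac{3}{2} \right)}}{8}; value = - \frac{135 \log{\left(\frac{3}{2} \right)}}{8} + \frac{1715 \log{\left(\frac{7}{2} \right)}}{8}

Recognize the product-rule pattern: f = u'v + uv' with u = - 5 \left(- 2 y^{2} - \frac{3}{2}\right)^{3}, v = \log{\left(2 y^{2} + \frac{3}{2} \right)}, so integration by parts undoes it.
F(y) = 40 y^{6} \log{\left(2 y^{2} + \frac{3}{2} \right)} + 90 y^{4} \log{\left(2 y^{2} + \frac{3}{2} \right)} + \frac{135 y^{2} \log{\left(2 y^{2} + \frac{3}{2} \right)}}{2} + \frac{135 \log{\left(2 y^{2} + \frac{3}{2} \right)}}{8} is an antiderivative of f.
Check: d/dy[40 y^{6} \log{\left(2 y^{2} + \frac{3}{2} \right)} + 90 y^{4} \log{\left(2 y^{2} + \frac{3}{2} \right)} + \frac{135 y^{2} \log{\left(2 y^{2} + \frac{3}{2} \right)}}{2} + \frac{135 \log{\left(2 y^{2} + \frac{3}{2} \right)}}{8}] = 240 y^{5} \log{\left(2 y^{2} + \frac{3}{2} \right)} + 80 y^{5} + 360 y^{3} \log{\left(2 y^{2} + \frac{3}{2} \right)} + 120 y^{3} + 135 y \log{\left(2 y^{2} + \frac{3}{2} \right)} + 45 y, which equals f(y).
F(1) = \frac{1715 \log{\left(\frac{7}{2} \right)}}{8}; F(0) = \frac{135 \log{\left(\frac{3}{2} \right)}}{8}.
Integral = F(1) - F(0) = - \frac{135 \log{\left(\frac{3}{2} \right)}}{8} + \frac{1715 \log{\left(\frac{7}{2} \right)}}{8}.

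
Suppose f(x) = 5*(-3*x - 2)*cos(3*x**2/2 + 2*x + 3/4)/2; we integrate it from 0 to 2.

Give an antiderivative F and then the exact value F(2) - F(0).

Antiderivative: F(x) = -5*sin(3*x**2/2 + 2*x + 3/4)/2; value = 5*sin(3/4)/2 - 5*sin(43/4)/2

The substitution u = 3*x**2/2 + 2*x + 3/4 works: f is exactly (dF/du)*(du/dx) for that inner function.
F(x) = -5*sin(3*x**2/2 + 2*x + 3/4)/2 is an antiderivative of f.
Check: d/dx[-5*sin(3*x**2/2 + 2*x + 3/4)/2] = -15*x*cos(3*x**2/2 + 2*x + 3/4)/2 - 5*cos(3*x**2/2 + 2*x + 3/4), which equals f(x).
F(2) = -5*sin(43/4)/2; F(0) = -5*sin(3/4)/2.
Integral = F(2) - F(0) = 5*sin(3/4)/2 - 5*sin(43/4)/2.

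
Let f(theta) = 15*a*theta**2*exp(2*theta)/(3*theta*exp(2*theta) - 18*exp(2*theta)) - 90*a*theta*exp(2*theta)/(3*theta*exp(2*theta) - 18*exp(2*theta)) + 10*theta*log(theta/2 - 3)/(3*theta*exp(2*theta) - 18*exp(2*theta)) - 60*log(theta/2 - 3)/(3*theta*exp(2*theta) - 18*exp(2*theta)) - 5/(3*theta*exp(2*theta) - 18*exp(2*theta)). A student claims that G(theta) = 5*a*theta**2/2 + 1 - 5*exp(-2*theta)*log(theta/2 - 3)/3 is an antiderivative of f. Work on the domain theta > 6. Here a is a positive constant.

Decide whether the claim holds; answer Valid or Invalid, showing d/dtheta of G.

Valid - the claim checks out under differentiation.

d/dtheta[G] = (15*a*theta**2*exp(2*theta) - 90*a*theta*exp(2*theta) + 10*theta*log(theta/2 - 3) - 60*log(theta/2 - 3) - 5)/(3*theta*exp(2*theta) - 18*exp(2*theta))
This equals f(theta) exactly, so the claim holds.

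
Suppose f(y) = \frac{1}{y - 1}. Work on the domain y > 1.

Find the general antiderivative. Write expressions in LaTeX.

F(y) = \log{\left(3 y - 3 \right)} + C

Recover f(y) by differentiating a candidate F(y); any mismatch rules it out.
Check: d/dy[\log{\left(3 y - 3 \right)}] = \frac{1}{y - 1} = f(y).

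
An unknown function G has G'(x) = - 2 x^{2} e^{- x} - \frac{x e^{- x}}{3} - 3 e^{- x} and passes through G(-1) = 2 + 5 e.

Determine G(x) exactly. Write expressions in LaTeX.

Recognize the product-rule pattern: G'(x) = u'v + uv' with u = 2 x^{2} + \frac{13 x}{3} + \frac{22}{3}, v = e^{- x}, so integration by parts undoes it.
A general antiderivative is \frac{\left(6 x^{2} + 13 x + 22\right) e^{- x}}{3} + C.
The condition gives C = 2 + 5 e - (5 e) = 2.
So G(x) = \frac{\left(6 x^{2} + 13 x + 6 e^{x} + 22\right) e^{- x}}{3}.
Check: d/dx[\frac{\left(6 x^{2} + 13 x + 6 e^{x} + 22\right) e^{- x}}{3}] = \frac{\left(- 6 x^{2} - x - 9\right) e^{- x}}{3}, which equals G'(x).

G(x) = \frac{\left(6 x^{2} + 13 x + 6 e^{x} + 22\right) e^{- x}}{3}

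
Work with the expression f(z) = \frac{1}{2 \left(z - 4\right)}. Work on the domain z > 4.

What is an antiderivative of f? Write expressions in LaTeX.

An antiderivative is F(z) = \frac{\log{\left(\frac{z}{2} - 2 \right)}}{2}.

An antiderivative F(z) passes only if d/dz[F] lands on f(z) exactly.
Check: d/dz[\frac{\log{\left(\frac{z}{2} - 2 \right)}}{2}] = \frac{1}{2 z - 8}, which equals f(z).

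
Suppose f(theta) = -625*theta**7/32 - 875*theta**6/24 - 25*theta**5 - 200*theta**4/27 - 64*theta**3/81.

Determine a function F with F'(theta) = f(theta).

The substitution u = 5*theta**2/4 + 2*theta/3 works: f is exactly (dF/du)*(du/dtheta) for that inner function.
Check: d/dtheta[-(5*theta**2/4 + 2*theta/3)**4] = -625*theta**7/32 - 875*theta**6/24 - 25*theta**5 - 200*theta**4/27 - 64*theta**3/81 = f(theta).

An antiderivative is F(theta) = -(5*theta**2/4 + 2*theta/3)**4.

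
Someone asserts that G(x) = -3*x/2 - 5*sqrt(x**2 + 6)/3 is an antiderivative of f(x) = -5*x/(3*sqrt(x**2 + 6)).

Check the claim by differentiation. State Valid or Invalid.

Invalid: d/dx[G] - f = -3/2, which is not 0.

d/dx[G] = (-10*x - 9*sqrt(x**2 + 6))/(6*sqrt(x**2 + 6))
d/dx[G] - f(x) = -3/2 != 0.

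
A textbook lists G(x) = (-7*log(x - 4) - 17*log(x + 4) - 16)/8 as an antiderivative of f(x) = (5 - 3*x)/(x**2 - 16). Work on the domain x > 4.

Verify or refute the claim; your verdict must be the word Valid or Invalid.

d/dx[G] = (5 - 3*x)/(x**2 - 16)
This equals f(x) exactly, so the claim holds.

Valid - differentiating G returns exactly f.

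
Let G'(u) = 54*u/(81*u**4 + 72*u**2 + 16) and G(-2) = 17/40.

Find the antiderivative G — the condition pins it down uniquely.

G'(u) matches the chain-rule pattern g'(h)*h' with inner function h(u) = 3*u**2 + 4/3; substituting w = h(u) collapses the integral.
A general antiderivative is -1/(3*u**2 + 4/3) + C.
The condition gives C = 17/40 - (-3/40) = 1/2.
So G(u) = 1/2 - 1/(3*u**2 + 4/3).
Check: d/du[1/2 - 1/(3*u**2 + 4/3)] = 54*u/(81*u**4 + 72*u**2 + 16) = G'(u).

G(u) = 1/2 - 1/(3*u**2 + 4/3)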